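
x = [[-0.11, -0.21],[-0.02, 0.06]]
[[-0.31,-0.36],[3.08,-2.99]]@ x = [[0.04, 0.04], [-0.28, -0.83]]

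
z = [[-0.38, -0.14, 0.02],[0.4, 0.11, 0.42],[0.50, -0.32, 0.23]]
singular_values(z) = [0.85, 0.36, 0.27]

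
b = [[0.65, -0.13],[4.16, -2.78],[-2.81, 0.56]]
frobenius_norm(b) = 5.80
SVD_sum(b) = [[0.56, -0.30],[4.39, -2.35],[-2.42, 1.3]] + [[0.09, 0.17], [-0.23, -0.43], [-0.39, -0.74]]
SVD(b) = [[-0.11,0.20], [-0.87,-0.49], [0.48,-0.85]] @ diag([5.719740266321549, 0.9837028442674661]) @ [[-0.88, 0.47], [0.47, 0.88]]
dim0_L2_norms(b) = [5.06, 2.84]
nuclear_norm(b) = 6.70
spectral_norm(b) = 5.72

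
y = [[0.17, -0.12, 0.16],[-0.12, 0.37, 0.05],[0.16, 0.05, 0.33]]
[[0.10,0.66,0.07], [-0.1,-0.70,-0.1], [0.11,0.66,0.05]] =y @ [[0.06, 0.52, 0.09], [-0.29, -2.01, -0.25], [0.34, 2.05, 0.15]]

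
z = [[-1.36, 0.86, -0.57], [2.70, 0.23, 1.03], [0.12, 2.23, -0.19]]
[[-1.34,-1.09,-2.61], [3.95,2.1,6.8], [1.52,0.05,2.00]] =z@ [[0.96, 0.85, 1.92],[0.73, -0.04, 0.91],[1.16, -0.18, 1.37]]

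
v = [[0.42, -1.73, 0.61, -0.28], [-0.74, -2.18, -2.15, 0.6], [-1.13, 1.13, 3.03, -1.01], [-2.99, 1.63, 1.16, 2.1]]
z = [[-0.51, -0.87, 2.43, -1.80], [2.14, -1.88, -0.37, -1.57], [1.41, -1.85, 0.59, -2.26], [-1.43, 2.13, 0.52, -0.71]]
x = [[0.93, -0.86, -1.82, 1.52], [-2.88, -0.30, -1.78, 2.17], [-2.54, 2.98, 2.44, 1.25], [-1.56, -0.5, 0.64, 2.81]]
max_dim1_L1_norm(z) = 6.11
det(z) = 3.40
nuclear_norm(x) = 13.22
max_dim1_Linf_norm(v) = 3.03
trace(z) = -2.51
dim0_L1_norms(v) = [5.28, 6.67, 6.95, 3.99]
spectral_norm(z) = 5.06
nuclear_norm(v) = 11.56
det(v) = -29.71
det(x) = 55.98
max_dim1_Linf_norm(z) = 2.43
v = x + z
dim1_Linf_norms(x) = [1.82, 2.88, 2.98, 2.81]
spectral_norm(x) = 5.65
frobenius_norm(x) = 7.57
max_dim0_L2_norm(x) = 4.25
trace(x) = 5.88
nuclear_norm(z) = 10.02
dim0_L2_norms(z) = [2.98, 3.5, 2.58, 3.36]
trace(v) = 3.37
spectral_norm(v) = 5.14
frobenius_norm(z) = 6.25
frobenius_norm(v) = 6.63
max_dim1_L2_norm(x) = 4.78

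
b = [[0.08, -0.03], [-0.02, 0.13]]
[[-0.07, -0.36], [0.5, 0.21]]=b @ [[0.58, -4.16], [3.94, 1.00]]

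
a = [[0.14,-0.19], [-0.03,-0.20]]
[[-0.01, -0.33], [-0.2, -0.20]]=a@[[1.02, -0.84], [0.83, 1.12]]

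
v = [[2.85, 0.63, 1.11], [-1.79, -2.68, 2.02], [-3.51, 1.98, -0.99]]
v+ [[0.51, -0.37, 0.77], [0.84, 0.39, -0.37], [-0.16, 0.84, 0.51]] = [[3.36, 0.26, 1.88],[-0.95, -2.29, 1.65],[-3.67, 2.82, -0.48]]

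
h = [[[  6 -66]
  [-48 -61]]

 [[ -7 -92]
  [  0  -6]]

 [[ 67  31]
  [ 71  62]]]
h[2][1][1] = 62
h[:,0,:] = [[6, -66], [-7, -92], [67, 31]]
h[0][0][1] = -66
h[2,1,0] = 71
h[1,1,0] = 0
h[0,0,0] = 6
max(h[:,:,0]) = 71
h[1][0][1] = -92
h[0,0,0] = 6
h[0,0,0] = 6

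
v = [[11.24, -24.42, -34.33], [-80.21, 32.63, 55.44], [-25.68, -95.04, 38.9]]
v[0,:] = [11.24, -24.42, -34.33]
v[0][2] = -34.33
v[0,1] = -24.42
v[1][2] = 55.44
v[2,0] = -25.68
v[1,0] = -80.21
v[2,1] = -95.04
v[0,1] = -24.42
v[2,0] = -25.68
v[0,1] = -24.42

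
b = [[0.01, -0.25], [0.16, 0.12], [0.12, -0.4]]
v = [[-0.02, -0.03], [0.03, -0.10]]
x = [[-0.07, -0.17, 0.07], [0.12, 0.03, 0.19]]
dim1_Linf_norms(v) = [0.03, 0.1]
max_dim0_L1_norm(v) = 0.13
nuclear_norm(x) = 0.42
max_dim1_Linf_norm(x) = 0.19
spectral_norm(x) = 0.23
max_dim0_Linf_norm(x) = 0.19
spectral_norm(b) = 0.49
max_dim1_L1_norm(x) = 0.34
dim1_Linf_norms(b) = [0.25, 0.16, 0.4]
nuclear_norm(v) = 0.13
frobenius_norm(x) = 0.30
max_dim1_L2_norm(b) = 0.42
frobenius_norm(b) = 0.53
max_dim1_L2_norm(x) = 0.23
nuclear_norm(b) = 0.68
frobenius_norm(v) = 0.11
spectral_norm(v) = 0.11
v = x @ b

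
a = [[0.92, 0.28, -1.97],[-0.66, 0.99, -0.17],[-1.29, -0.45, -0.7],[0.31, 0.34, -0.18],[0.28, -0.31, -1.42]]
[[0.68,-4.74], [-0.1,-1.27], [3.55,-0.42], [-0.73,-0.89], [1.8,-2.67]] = a @ [[-1.58, -0.38], [-1.37, -1.18], [-1.28, 2.06]]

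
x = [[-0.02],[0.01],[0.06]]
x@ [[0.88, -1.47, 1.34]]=[[-0.02, 0.03, -0.03],[0.01, -0.01, 0.01],[0.05, -0.09, 0.08]]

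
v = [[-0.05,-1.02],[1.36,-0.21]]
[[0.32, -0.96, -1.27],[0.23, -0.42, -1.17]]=v @ [[0.12, -0.16, -0.66],[-0.32, 0.95, 1.28]]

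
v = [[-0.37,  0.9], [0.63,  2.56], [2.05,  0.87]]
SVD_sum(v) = [[0.30, 0.51], [1.28, 2.17], [0.91, 1.54]] + [[-0.67, 0.39], [-0.65, 0.39], [1.14, -0.67]]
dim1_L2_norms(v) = [0.97, 2.64, 2.23]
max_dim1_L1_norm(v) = 3.19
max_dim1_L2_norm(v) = 2.64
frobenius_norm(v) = 3.59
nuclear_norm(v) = 4.86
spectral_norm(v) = 3.15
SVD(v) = [[-0.19, 0.45], [-0.8, 0.44], [-0.57, -0.77]] @ diag([3.1508685677227217, 1.7113816841771339]) @ [[-0.51, -0.86], [-0.86, 0.51]]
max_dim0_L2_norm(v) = 2.85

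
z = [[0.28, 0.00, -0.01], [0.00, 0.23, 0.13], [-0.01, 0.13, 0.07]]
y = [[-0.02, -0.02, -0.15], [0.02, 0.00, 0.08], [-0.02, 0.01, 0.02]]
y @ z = [[-0.00, -0.02, -0.01], [0.0, 0.01, 0.01], [-0.01, 0.0, 0.0]]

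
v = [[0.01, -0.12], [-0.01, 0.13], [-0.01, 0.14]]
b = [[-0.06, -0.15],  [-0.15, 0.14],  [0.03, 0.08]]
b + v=[[-0.05, -0.27],[-0.16, 0.27],[0.02, 0.22]]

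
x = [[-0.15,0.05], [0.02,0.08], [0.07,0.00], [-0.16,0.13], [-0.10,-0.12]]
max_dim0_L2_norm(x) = 0.25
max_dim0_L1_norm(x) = 0.5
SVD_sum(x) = [[-0.14, 0.07], [-0.02, 0.01], [0.06, -0.03], [-0.18, 0.09], [-0.03, 0.02]] + [[-0.01, -0.02], [0.04, 0.07], [0.01, 0.03], [0.02, 0.04], [-0.07, -0.14]]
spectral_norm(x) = 0.27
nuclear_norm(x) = 0.45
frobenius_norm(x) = 0.32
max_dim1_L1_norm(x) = 0.29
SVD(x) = [[-0.59, 0.11], [-0.06, -0.44], [0.24, -0.17], [-0.76, -0.26], [-0.14, 0.83]] @ diag([0.2655666599114284, 0.1818635453945834]) @ [[0.90, -0.44], [-0.44, -0.90]]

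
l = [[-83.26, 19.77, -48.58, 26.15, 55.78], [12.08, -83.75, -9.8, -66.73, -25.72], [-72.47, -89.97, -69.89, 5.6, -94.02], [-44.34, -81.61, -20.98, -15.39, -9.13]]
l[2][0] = -72.47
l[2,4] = -94.02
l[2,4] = -94.02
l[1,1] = -83.75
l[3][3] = -15.39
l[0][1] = 19.77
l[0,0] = -83.26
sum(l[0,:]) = -30.140000000000015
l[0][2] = -48.58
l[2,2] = -69.89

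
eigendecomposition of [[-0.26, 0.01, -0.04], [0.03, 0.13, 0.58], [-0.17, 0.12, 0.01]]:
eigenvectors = [[-0.49, 0.23, -0.01], [0.70, 0.88, 0.94], [-0.51, -0.43, 0.34]]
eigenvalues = [-0.32, -0.15, 0.34]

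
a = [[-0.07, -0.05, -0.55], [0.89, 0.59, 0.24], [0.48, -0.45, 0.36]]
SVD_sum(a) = [[-0.26, -0.10, -0.13], [0.89, 0.35, 0.44], [0.34, 0.14, 0.17]] + [[-0.02, 0.22, -0.14], [-0.02, 0.26, -0.17], [0.04, -0.5, 0.33]] + [[0.20, -0.17, -0.28], [0.02, -0.02, -0.03], [0.1, -0.08, -0.14]]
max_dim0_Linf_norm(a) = 0.89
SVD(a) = [[-0.26, -0.36, 0.9], [0.90, -0.43, 0.09], [0.35, 0.83, 0.44]] @ diag([1.1657783476302264, 0.7252048123305811, 0.43039380149940026]) @ [[0.85, 0.33, 0.42], [0.06, -0.84, 0.54], [0.53, -0.44, -0.73]]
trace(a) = 0.88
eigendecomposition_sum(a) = [[(-0.11+0.29j), -0.11-0.07j, -0.23+0.06j], [(0.26-0.19j), 0.06+0.13j, 0.23+0.08j], [0.36+0.08j, (-0.07+0.15j), (0.1+0.27j)]] + [[-0.11-0.29j, -0.11+0.07j, -0.23-0.06j], [(0.26+0.19j), (0.06-0.13j), (0.23-0.08j)], [0.36-0.08j, (-0.07-0.15j), 0.10-0.27j]] + [[0.14+0.00j, 0.18-0.00j, (-0.09+0j)], [0.37+0.00j, (0.47-0j), -0.23+0.00j], [-0.25-0.00j, -0.31+0.00j, (0.15-0j)]]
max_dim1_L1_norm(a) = 1.72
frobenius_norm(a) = 1.44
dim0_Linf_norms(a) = [0.89, 0.59, 0.55]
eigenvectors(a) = [[0.07-0.53j, 0.07+0.53j, (-0.3+0j)], [(-0.36+0.42j), -0.36-0.42j, (-0.8+0j)], [-0.64+0.00j, -0.64-0.00j, 0.53+0.00j]]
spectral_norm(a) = 1.17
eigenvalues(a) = [(0.06+0.69j), (0.06-0.69j), (0.77+0j)]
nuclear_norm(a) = 2.32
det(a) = 0.36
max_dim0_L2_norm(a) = 1.01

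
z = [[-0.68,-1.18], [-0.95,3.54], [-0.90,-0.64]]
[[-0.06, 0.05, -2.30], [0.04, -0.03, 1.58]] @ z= [[2.06,1.72],[-1.42,-1.16]]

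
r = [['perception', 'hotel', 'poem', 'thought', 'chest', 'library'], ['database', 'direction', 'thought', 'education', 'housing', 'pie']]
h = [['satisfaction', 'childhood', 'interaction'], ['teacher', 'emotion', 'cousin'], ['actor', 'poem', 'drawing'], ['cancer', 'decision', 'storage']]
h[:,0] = ['satisfaction', 'teacher', 'actor', 'cancer']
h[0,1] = 'childhood'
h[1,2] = 'cousin'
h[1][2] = 'cousin'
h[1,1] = 'emotion'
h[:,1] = ['childhood', 'emotion', 'poem', 'decision']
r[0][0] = 'perception'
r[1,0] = 'database'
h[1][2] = 'cousin'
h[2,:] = ['actor', 'poem', 'drawing']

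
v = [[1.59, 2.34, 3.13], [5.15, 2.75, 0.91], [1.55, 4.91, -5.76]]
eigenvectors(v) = [[-0.55,  -0.66,  -0.44], [-0.76,  0.53,  0.18], [-0.36,  0.53,  0.88]]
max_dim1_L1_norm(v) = 12.22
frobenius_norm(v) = 10.60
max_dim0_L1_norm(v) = 10.0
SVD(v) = [[-0.09, -0.60, -0.79],[-0.48, -0.67, 0.57],[-0.87, 0.43, -0.22]] @ diag([8.253482108611752, 6.336923149006314, 2.031092830575121]) @ [[-0.48, -0.71, 0.52], [-0.59, -0.18, -0.79], [0.65, -0.69, -0.33]]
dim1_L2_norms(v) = [4.22, 5.91, 7.73]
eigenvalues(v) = [6.9, -2.78, -5.54]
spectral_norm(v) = 8.25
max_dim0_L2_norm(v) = 6.62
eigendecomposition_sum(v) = [[2.75,2.58,0.87], [3.82,3.57,1.20], [1.82,1.7,0.57]] + [[-2.18, 2.32, -1.58], [1.74, -1.86, 1.26], [1.74, -1.86, 1.26]] + [[1.02, -2.56, 3.84], [-0.41, 1.04, -1.55], [-2.01, 5.06, -7.59]]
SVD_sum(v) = [[0.38, 0.55, -0.41], [1.89, 2.78, -2.05], [3.46, 5.09, -3.76]] + [[2.26, 0.68, 3.01], [2.51, 0.76, 3.34], [-1.62, -0.49, -2.15]] + [[-1.04, 1.10, 0.53],[0.75, -0.79, -0.38],[-0.3, 0.31, 0.15]]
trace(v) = -1.42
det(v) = 106.23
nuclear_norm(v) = 16.62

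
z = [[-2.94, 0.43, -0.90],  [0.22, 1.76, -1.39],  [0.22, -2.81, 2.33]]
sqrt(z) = [[1.73j,(0.23+0.02j),(-0.19+0.3j)], [0.01-0.12j,0.90-0.00j,-0.69-0.02j], [(-0-0.14j),(-1.37-0j),1.16-0.02j]]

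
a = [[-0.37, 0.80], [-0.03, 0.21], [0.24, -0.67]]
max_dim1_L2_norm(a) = 0.88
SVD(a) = [[-0.77, 0.53],[-0.18, -0.72],[0.62, 0.45]] @ diag([1.150289153060357, 0.07235236244717003]) @ [[0.38, -0.93], [-0.93, -0.38]]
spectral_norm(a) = 1.15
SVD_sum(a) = [[-0.33,0.81], [-0.08,0.19], [0.27,-0.66]] + [[-0.04, -0.01],[0.05, 0.02],[-0.03, -0.01]]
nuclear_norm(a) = 1.22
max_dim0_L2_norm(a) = 1.06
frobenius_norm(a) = 1.15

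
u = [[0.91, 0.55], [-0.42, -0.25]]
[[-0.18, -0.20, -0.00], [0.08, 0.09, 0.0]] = u @ [[0.02, 0.03, -0.12], [-0.36, -0.42, 0.19]]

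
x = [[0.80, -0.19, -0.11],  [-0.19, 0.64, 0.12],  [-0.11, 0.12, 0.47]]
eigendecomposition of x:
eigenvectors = [[0.78,  -0.62,  0.05], [-0.55,  -0.72,  -0.43], [-0.30,  -0.31,  0.9]]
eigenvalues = [0.98, 0.53, 0.41]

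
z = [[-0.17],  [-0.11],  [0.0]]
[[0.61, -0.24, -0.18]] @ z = [[-0.08]]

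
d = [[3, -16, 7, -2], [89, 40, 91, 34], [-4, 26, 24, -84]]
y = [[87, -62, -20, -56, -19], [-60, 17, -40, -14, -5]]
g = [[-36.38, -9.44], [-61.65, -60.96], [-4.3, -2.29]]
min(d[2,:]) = -84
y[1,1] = 17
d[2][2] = 24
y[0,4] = -19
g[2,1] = -2.29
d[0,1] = -16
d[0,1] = -16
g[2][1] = -2.29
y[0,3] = -56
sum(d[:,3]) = -52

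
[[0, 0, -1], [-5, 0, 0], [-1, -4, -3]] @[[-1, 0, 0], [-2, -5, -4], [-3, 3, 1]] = [[3, -3, -1], [5, 0, 0], [18, 11, 13]]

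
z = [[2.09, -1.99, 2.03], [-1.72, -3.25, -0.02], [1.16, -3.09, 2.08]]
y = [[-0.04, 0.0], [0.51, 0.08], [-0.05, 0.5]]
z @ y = [[-1.20, 0.86],[-1.59, -0.27],[-1.73, 0.79]]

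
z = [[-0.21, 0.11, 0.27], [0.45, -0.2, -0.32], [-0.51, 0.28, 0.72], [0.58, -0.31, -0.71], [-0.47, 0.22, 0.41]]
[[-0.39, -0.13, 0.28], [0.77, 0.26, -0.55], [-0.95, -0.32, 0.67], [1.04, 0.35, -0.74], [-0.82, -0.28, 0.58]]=z@ [[2.02,  0.68,  -1.44], [1.35,  0.46,  -0.96], [-0.41,  -0.14,  0.29]]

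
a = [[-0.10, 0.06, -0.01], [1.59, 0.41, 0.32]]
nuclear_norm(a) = 1.76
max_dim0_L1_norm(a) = 1.69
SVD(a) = [[-0.05, 1.00], [1.0, 0.05]] @ diag([1.6749275222048825, 0.08317328513779398]) @ [[0.95, 0.24, 0.19], [-0.26, 0.96, 0.07]]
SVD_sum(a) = [[-0.08, -0.02, -0.02], [1.59, 0.41, 0.32]] + [[-0.02, 0.08, 0.01], [-0.0, 0.00, 0.0]]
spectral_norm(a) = 1.67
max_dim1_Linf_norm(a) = 1.59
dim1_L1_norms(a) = [0.17, 2.32]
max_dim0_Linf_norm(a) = 1.59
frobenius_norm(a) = 1.68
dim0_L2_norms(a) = [1.59, 0.41, 0.32]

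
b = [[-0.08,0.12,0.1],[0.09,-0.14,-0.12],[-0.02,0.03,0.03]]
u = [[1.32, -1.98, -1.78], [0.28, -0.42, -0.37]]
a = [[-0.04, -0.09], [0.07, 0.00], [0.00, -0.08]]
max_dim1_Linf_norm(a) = 0.09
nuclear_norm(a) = 0.20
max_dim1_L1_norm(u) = 5.08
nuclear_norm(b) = 0.28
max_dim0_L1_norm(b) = 0.29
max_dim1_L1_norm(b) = 0.35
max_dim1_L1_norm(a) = 0.13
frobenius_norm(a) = 0.14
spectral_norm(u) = 3.04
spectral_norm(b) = 0.27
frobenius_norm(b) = 0.27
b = a @ u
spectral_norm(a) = 0.13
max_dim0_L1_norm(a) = 0.17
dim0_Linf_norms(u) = [1.32, 1.98, 1.78]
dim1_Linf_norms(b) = [0.12, 0.14, 0.03]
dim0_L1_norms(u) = [1.6, 2.4, 2.15]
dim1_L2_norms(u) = [2.97, 0.63]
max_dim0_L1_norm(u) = 2.4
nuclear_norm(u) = 3.04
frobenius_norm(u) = 3.04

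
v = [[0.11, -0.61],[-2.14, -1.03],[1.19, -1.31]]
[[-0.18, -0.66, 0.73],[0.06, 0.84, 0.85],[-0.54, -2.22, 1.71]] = v @ [[-0.16,  -0.84,  0.16], [0.27,  0.93,  -1.16]]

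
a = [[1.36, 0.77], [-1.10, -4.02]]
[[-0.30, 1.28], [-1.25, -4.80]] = a @ [[-0.47, 0.31],  [0.44, 1.11]]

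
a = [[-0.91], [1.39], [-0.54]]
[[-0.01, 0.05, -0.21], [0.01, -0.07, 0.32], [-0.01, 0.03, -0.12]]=a @ [[0.01,-0.05,0.23]]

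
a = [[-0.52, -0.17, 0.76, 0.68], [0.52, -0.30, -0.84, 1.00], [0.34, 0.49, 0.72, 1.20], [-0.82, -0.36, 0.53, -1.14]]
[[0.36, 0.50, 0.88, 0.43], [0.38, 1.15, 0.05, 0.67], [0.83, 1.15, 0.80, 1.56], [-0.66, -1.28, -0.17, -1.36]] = a@[[0.06,0.22,-0.69,0.28], [0.24,-0.07,0.28,0.68], [0.11,-0.06,0.18,0.15], [0.51,0.96,0.64,0.85]]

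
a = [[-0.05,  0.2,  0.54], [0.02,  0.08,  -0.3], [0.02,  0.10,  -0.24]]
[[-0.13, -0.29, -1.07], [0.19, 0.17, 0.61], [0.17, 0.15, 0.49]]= a @[[-1.38, 2.73, 0.31], [0.57, 0.16, 0.11], [-0.58, -0.35, -1.99]]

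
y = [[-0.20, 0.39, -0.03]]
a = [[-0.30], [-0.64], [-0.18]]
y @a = [[-0.18]]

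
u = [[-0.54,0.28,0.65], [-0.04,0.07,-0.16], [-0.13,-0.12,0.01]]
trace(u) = -0.46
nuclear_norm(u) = 1.23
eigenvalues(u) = [(-0.32+0.21j), (-0.32-0.21j), (0.17+0j)]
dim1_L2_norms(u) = [0.89, 0.18, 0.18]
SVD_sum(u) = [[-0.54,0.26,0.66], [0.04,-0.02,-0.05], [-0.03,0.01,0.04]] + [[0.00, 0.01, -0.0],[0.02, 0.07, -0.01],[-0.05, -0.15, 0.02]] + [[-0.01, 0.00, -0.01], [-0.11, 0.02, -0.10], [-0.05, 0.01, -0.05]]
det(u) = 0.02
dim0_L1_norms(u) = [0.71, 0.47, 0.82]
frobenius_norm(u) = 0.93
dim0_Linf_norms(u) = [0.54, 0.28, 0.65]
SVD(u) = [[-1.0,-0.09,0.05], [0.08,-0.43,0.90], [-0.06,0.9,0.43]] @ diag([0.8944809208384343, 0.17193412247792042, 0.16230385018160792]) @ [[0.61, -0.3, -0.74], [-0.31, -0.94, 0.13], [-0.73, 0.15, -0.66]]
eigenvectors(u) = [[(-0.92+0j), (-0.92-0j), (0.14+0j)], [(-0.12-0.16j), (-0.12+0.16j), -0.85+0.00j], [(-0.26-0.23j), (-0.26+0.23j), 0.51+0.00j]]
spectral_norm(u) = 0.89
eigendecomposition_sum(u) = [[-0.27-0.06j, 0.15+0.27j, (0.32+0.46j)], [-0.02-0.05j, (-0.03+0.06j), (-0.04+0.11j)], [(-0.06-0.08j), (-0.02+0.11j), (-0.02+0.21j)]] + [[(-0.27+0.06j), 0.15-0.27j, (0.32-0.46j)], [(-0.02+0.05j), -0.03-0.06j, -0.04-0.11j], [-0.06+0.08j, (-0.02-0.11j), (-0.02-0.21j)]] + [[(-0-0j), -0.02-0.00j, (0.01-0j)], [0.01+0.00j, 0.12+0.00j, (-0.09+0j)], [(-0.01-0j), (-0.07-0j), (0.05-0j)]]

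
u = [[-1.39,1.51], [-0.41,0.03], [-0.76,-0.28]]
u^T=[[-1.39, -0.41, -0.76], [1.51, 0.03, -0.28]]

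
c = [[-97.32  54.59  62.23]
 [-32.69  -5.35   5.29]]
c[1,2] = 5.29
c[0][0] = -97.32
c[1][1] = -5.35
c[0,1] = 54.59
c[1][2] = 5.29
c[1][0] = -32.69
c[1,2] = 5.29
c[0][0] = -97.32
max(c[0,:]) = 62.23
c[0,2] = 62.23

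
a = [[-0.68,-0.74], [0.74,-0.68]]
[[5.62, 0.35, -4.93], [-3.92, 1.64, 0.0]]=a @ [[-6.66, 0.97, 3.32],[-1.48, -1.36, 3.61]]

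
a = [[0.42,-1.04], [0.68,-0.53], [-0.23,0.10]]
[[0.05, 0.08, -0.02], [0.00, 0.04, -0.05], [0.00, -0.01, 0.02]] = a@ [[-0.05, -0.01, -0.09], [-0.07, -0.08, -0.02]]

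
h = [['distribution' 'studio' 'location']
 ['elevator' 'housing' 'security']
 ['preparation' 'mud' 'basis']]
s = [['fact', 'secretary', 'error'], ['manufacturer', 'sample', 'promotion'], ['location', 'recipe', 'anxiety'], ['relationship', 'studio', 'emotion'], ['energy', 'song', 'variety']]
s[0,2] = 'error'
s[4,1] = 'song'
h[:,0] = ['distribution', 'elevator', 'preparation']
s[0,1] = 'secretary'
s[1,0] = 'manufacturer'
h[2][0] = 'preparation'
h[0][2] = 'location'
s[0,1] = 'secretary'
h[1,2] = 'security'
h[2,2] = 'basis'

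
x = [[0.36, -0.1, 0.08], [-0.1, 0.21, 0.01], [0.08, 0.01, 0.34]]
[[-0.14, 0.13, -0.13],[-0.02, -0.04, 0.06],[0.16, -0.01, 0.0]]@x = [[-0.07, 0.04, -0.05], [0.00, -0.01, 0.02], [0.06, -0.02, 0.01]]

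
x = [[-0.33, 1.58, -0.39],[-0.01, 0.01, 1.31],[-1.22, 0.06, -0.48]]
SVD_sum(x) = [[-0.65,1.0,-0.83], [0.33,-0.51,0.42], [-0.38,0.59,-0.49]] + [[0.22, 0.56, 0.51],[0.23, 0.61, 0.55],[-0.17, -0.43, -0.39]] + [[0.11, 0.02, -0.06], [-0.57, -0.09, 0.34], [-0.67, -0.1, 0.40]]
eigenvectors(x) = [[-0.65+0.00j,-0.63+0.00j,-0.63-0.00j], [(0.45+0j),-0.25-0.52j,-0.25+0.52j], [-0.62+0.00j,0.33-0.40j,0.33+0.40j]]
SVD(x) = [[-0.79,0.60,0.12], [0.40,0.65,-0.65], [-0.47,-0.46,-0.75]] @ diag([1.8465562088802088, 1.3035148750491024, 1.042678827814046]) @ [[0.45, -0.69, 0.57], [0.28, 0.71, 0.64], [0.85, 0.13, -0.51]]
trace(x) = -0.80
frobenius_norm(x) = 2.49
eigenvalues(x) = [(-1.8+0j), (0.5+1.07j), (0.5-1.07j)]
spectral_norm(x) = 1.85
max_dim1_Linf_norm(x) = 1.58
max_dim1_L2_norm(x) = 1.66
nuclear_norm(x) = 4.19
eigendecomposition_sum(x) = [[(-0.64-0j), (0.59-0j), (-0.78+0j)],  [0.44+0.00j, -0.41+0.00j, (0.54-0j)],  [-0.62-0.00j, (0.56-0j), (-0.75+0j)]] + [[(0.16+0.35j),0.50-0.02j,(0.19-0.37j)],  [-0.23+0.27j,(0.21+0.41j),(0.39+0.02j)],  [(-0.3-0.08j),-0.25+0.32j,0.13+0.32j]] + [[(0.16-0.35j), 0.50+0.02j, (0.19+0.37j)], [-0.23-0.27j, (0.21-0.41j), 0.39-0.02j], [(-0.3+0.08j), (-0.25-0.32j), (0.13-0.32j)]]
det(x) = -2.51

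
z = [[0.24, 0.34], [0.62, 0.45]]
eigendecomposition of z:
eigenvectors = [[-0.68, -0.51], [0.73, -0.86]]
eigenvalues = [-0.13, 0.82]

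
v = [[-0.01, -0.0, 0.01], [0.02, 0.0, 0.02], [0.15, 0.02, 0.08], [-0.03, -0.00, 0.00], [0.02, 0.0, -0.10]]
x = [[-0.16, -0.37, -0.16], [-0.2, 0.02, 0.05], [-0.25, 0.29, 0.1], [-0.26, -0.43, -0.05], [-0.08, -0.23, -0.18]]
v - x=[[0.15, 0.37, 0.17],[0.22, -0.02, -0.03],[0.40, -0.27, -0.02],[0.23, 0.43, 0.05],[0.1, 0.23, 0.08]]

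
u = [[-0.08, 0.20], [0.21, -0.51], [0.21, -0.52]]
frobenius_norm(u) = 0.82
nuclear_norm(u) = 0.82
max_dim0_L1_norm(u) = 1.23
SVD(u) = [[-0.26, -0.44], [0.68, -0.72], [0.69, 0.54]] @ diag([0.8155310929952796, 0.0030060535465573682]) @ [[0.38,-0.93], [-0.93,-0.38]]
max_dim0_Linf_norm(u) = 0.52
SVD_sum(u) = [[-0.08,0.2], [0.21,-0.51], [0.21,-0.52]] + [[0.00, 0.0], [0.0, 0.00], [-0.00, -0.00]]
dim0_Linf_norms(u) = [0.21, 0.52]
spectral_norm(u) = 0.82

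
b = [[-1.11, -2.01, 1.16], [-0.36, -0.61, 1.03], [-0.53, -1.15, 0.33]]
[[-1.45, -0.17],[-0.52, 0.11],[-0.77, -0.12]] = b @ [[0.25, 0.54],[0.52, -0.07],[-0.11, 0.25]]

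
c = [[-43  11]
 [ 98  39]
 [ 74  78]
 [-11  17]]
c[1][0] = 98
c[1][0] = 98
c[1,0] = 98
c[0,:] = [-43, 11]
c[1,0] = 98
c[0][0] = -43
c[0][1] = 11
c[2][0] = 74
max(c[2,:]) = 78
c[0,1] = 11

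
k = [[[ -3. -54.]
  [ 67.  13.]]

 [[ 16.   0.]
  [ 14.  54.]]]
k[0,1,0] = 67.0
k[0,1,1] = 13.0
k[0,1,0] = 67.0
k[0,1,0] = 67.0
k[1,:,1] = [0.0, 54.0]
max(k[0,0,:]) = -3.0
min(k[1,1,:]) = 14.0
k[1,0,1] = 0.0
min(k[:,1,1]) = 13.0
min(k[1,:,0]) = 14.0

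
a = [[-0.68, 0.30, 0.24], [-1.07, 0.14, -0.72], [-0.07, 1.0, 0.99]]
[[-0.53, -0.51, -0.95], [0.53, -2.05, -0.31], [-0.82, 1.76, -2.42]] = a @ [[0.56, 1.50, 0.38], [0.64, 1.05, -1.9], [-1.44, 0.82, -0.50]]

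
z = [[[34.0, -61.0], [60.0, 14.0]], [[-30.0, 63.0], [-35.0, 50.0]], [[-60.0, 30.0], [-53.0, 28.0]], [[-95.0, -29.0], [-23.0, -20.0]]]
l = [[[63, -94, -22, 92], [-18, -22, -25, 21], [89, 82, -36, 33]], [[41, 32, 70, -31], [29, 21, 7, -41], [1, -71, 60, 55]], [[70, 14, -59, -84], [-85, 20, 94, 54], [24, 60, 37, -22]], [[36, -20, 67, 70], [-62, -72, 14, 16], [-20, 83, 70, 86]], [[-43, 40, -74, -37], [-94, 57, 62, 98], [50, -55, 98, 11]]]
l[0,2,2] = -36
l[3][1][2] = 14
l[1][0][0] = 41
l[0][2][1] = 82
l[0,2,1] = 82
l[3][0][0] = 36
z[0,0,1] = -61.0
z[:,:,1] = [[-61.0, 14.0], [63.0, 50.0], [30.0, 28.0], [-29.0, -20.0]]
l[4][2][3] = 11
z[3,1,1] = -20.0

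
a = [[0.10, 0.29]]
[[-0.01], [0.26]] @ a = [[-0.0,-0.0],[0.03,0.08]]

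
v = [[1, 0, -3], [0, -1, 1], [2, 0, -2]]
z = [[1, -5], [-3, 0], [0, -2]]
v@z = [[1, 1], [3, -2], [2, -6]]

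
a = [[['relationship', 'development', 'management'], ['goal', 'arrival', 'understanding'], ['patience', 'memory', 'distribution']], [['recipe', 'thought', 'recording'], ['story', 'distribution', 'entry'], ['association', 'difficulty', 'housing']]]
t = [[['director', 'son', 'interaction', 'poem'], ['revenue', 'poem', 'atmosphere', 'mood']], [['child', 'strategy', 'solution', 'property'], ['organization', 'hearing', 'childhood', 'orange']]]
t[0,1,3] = 'mood'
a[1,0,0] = 'recipe'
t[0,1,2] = 'atmosphere'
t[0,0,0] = 'director'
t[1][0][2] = 'solution'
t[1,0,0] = 'child'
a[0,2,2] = 'distribution'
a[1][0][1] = 'thought'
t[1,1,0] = 'organization'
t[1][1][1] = 'hearing'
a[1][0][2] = 'recording'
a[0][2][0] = 'patience'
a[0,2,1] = 'memory'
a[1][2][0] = 'association'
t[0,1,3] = 'mood'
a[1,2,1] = 'difficulty'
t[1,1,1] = 'hearing'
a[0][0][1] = 'development'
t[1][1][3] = 'orange'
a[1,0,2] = 'recording'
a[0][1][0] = 'goal'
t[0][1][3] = 'mood'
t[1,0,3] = 'property'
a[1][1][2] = 'entry'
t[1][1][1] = 'hearing'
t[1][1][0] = 'organization'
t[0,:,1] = ['son', 'poem']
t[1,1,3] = 'orange'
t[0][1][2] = 'atmosphere'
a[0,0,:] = ['relationship', 'development', 'management']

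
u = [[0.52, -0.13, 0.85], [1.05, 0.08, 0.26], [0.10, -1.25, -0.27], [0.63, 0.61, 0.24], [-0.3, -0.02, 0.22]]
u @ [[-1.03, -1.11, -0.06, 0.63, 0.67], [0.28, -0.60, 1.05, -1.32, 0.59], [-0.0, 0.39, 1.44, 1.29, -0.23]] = [[-0.57, -0.17, 1.06, 1.6, 0.08], [-1.06, -1.11, 0.4, 0.89, 0.69], [-0.45, 0.53, -1.71, 1.36, -0.61], [-0.48, -0.97, 0.95, -0.1, 0.73], [0.3, 0.43, 0.31, 0.12, -0.26]]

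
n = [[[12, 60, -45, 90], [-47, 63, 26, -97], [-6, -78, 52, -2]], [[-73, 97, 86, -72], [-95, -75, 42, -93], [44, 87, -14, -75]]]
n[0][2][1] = -78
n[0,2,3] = -2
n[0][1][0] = -47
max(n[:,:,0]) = 44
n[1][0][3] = -72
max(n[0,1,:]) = 63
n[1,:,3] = [-72, -93, -75]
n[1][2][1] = 87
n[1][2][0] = 44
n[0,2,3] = -2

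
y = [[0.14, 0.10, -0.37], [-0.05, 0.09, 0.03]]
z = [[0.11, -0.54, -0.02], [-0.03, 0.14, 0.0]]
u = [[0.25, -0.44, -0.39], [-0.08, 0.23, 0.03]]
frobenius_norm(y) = 0.42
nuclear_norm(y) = 0.51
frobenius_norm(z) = 0.57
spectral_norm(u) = 0.67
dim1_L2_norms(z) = [0.55, 0.14]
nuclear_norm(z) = 0.57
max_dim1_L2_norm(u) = 0.64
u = z + y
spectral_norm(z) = 0.57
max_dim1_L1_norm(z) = 0.67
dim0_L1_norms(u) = [0.33, 0.67, 0.42]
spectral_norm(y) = 0.41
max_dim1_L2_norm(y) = 0.41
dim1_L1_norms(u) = [1.08, 0.34]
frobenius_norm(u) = 0.68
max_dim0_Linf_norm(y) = 0.37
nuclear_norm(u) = 0.80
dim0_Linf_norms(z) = [0.11, 0.54, 0.02]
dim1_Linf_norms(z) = [0.54, 0.14]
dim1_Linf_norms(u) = [0.44, 0.23]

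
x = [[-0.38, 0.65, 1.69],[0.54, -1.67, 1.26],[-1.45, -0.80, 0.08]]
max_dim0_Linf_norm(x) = 1.69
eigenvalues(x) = [(-0.05+1.84j), (-0.05-1.84j), (-1.87+0j)]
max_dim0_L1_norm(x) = 3.12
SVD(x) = [[0.42, 0.89, -0.15], [0.87, -0.35, 0.34], [0.25, -0.28, -0.93]] @ diag([2.294184290384153, 1.7443678926182036, 1.5918225708153813]) @ [[-0.03, -0.6, 0.80], [-0.08, 0.80, 0.60], [1.00, 0.04, 0.07]]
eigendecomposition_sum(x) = [[0.01+0.73j, -0.04+0.36j, 0.91-0.04j], [-0.13+0.39j, (-0.09+0.18j), (0.49+0.15j)], [(-0.74-0j), -0.36-0.04j, (0.03+0.93j)]] + [[(0.01-0.73j),-0.04-0.36j,(0.91+0.04j)],[(-0.13-0.39j),-0.09-0.18j,(0.49-0.15j)],[-0.74+0.00j,(-0.36+0.04j),0.03-0.93j]] + [[-0.39-0.00j, (0.73-0j), -0.13+0.00j], [0.80+0.00j, (-1.5+0j), (0.27-0j)], [0.04+0.00j, -0.07+0.00j, (0.01-0j)]]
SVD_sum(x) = [[-0.02, -0.58, 0.77], [-0.05, -1.21, 1.59], [-0.01, -0.35, 0.46]] + [[-0.12, 1.24, 0.94], [0.05, -0.49, -0.37], [0.04, -0.38, -0.29]] + [[-0.24, -0.01, -0.02],[0.54, 0.02, 0.04],[-1.47, -0.07, -0.10]]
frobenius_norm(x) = 3.29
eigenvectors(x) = [[(-0.01-0.65j), (-0.01+0.65j), (-0.44+0j)], [0.12-0.35j, 0.12+0.35j, 0.90+0.00j], [0.66+0.00j, 0.66-0.00j, (0.04+0j)]]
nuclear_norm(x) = 5.63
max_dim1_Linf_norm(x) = 1.69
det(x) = -6.37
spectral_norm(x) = 2.29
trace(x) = -1.97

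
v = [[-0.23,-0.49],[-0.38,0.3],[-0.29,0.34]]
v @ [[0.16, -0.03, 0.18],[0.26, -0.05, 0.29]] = [[-0.16, 0.03, -0.18], [0.02, -0.00, 0.02], [0.04, -0.01, 0.05]]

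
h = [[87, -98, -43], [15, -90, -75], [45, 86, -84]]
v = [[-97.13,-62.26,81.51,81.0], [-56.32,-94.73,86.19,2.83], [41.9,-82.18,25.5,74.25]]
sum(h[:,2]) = -202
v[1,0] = -56.32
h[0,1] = -98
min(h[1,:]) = -90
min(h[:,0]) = 15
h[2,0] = 45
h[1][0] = 15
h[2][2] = -84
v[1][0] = -56.32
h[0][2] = -43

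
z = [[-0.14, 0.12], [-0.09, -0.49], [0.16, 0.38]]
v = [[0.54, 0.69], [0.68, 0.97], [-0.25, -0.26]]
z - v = [[-0.68, -0.57], [-0.77, -1.46], [0.41, 0.64]]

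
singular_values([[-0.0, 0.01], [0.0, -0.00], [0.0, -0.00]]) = [0.01, 0.0]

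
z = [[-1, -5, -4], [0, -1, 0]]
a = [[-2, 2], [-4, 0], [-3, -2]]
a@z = [[2, 8, 8], [4, 20, 16], [3, 17, 12]]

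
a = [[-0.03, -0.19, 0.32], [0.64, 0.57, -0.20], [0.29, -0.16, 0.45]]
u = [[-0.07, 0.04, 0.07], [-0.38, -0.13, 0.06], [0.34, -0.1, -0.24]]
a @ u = [[0.18,-0.01,-0.09], [-0.33,-0.03,0.13], [0.19,-0.01,-0.10]]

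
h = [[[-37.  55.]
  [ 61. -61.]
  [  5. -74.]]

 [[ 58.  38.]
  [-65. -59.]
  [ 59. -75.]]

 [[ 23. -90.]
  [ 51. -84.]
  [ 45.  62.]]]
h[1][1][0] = -65.0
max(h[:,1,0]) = 61.0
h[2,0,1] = -90.0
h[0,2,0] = 5.0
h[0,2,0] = 5.0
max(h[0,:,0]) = 61.0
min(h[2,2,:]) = 45.0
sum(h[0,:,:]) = -51.0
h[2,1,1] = -84.0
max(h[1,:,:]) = 59.0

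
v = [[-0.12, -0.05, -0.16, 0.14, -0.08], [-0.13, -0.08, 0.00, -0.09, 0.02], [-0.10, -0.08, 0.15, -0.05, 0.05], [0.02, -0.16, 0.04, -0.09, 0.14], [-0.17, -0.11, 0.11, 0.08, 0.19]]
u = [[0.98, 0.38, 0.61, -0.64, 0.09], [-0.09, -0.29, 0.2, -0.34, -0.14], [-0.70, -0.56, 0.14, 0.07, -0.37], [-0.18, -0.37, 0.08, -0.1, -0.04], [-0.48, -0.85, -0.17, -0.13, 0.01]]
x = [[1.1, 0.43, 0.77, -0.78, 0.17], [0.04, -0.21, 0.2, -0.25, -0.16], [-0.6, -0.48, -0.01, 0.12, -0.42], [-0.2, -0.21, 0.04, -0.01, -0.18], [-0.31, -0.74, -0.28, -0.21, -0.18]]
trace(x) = 0.69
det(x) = 0.00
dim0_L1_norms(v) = [0.54, 0.48, 0.46, 0.45, 0.48]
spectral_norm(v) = 0.41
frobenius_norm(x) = 2.12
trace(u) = 0.74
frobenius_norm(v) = 0.54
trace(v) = 0.05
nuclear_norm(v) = 1.05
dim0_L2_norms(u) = [1.31, 1.18, 0.68, 0.75, 0.41]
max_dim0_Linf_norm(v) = 0.19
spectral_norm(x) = 1.87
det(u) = 0.00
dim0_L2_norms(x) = [1.31, 1.03, 0.84, 0.85, 0.54]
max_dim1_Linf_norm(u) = 0.98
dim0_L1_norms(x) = [2.25, 2.07, 1.3, 1.37, 1.11]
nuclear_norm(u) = 3.33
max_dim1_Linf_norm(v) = 0.19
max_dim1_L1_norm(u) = 2.7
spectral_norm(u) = 1.77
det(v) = 0.00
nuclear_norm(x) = 3.21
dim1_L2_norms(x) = [1.62, 0.42, 0.88, 0.34, 0.89]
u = x + v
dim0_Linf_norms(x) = [1.1, 0.74, 0.77, 0.78, 0.42]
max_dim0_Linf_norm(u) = 0.98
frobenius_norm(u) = 2.08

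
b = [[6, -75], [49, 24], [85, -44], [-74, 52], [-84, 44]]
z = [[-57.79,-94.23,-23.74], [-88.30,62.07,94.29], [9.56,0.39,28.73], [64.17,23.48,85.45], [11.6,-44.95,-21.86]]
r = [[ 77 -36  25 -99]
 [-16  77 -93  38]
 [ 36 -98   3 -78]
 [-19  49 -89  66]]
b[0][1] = -75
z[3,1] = 23.48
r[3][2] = -89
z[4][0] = 11.6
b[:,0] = [6, 49, 85, -74, -84]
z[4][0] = 11.6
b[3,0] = -74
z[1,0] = -88.3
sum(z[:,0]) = -60.76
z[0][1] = -94.23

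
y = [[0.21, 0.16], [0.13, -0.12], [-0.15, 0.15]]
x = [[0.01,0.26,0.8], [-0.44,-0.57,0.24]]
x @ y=[[-0.08, 0.09], [-0.20, 0.03]]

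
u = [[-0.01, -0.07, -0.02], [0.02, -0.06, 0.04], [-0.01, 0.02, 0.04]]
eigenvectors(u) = [[(0.85+0j), (0.85-0j), (-0.51+0j)], [(0.38-0.35j), (0.38+0.35j), (0.21+0j)], [(-0.01+0.08j), (-0.01-0.08j), (0.83+0j)]]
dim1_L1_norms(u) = [0.1, 0.12, 0.07]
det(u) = 0.00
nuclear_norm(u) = 0.18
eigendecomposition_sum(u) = [[(-0.01+0.03j), -0.03-0.04j, 0.03j], [(0.01+0.02j), (-0.03-0.01j), (0.01+0.01j)], [-0.00-0.00j, 0.00-0.00j, (-0-0j)]] + [[(-0.01-0.03j), -0.03+0.04j, -0.03j], [0.01-0.02j, (-0.03+0.01j), 0.01-0.01j], [-0.00+0.00j, 0.00+0.00j, (-0+0j)]] + [[0.00+0.00j, -0.01-0.00j, -0.03-0.00j], [-0.00-0.00j, 0j, 0.01+0.00j], [-0.00-0.00j, 0.01+0.00j, (0.05+0j)]]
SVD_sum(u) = [[0.01, -0.07, 0.0], [0.01, -0.06, 0.00], [-0.00, 0.02, -0.00]] + [[-0.0,-0.0,-0.03], [0.01,0.0,0.04], [0.01,0.0,0.04]] + [[-0.01, -0.0, 0.0],[0.01, 0.0, -0.00],[-0.02, -0.0, 0.0]]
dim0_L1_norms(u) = [0.04, 0.15, 0.1]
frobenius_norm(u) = 0.11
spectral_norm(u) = 0.09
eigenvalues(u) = [(-0.04+0.03j), (-0.04-0.03j), (0.05+0j)]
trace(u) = -0.03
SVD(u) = [[-0.72, -0.42, -0.55], [-0.67, 0.64, 0.37], [0.20, 0.64, -0.74]] @ diag([0.0947116102749142, 0.060788926529160035, 0.020842679543790564]) @ [[-0.09, 1.0, -0.05], [0.18, 0.06, 0.98], [0.98, 0.08, -0.18]]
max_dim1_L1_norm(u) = 0.12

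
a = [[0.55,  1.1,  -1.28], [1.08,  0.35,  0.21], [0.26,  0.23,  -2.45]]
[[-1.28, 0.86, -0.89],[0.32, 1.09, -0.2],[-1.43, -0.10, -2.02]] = a@[[0.42, 0.78, -0.46], [-0.72, 0.6, 0.36], [0.56, 0.18, 0.81]]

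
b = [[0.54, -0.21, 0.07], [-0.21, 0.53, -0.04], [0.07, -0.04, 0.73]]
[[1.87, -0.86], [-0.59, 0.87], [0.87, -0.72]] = b@[[3.49,  -1.03], [0.34,  1.17], [0.88,  -0.83]]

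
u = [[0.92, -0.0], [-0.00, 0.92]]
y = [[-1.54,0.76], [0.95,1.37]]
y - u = [[-2.46, 0.76], [0.95, 0.45]]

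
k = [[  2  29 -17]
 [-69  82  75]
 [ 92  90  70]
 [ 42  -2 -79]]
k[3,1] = -2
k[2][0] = 92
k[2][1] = 90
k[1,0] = -69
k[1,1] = 82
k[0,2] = -17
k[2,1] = 90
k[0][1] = 29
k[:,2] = [-17, 75, 70, -79]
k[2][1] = 90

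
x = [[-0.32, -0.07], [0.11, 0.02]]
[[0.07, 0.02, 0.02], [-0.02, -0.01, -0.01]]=x @ [[-0.21, -0.07, -0.1], [-0.07, -0.01, 0.16]]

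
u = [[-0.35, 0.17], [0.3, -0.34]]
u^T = [[-0.35, 0.30], [0.17, -0.34]]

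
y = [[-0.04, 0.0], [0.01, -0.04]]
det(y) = 0.002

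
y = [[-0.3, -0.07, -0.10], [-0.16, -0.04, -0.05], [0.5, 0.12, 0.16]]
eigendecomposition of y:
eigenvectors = [[0.48, -0.21, -0.33], [0.28, -0.41, 0.85], [-0.83, 0.89, 0.41]]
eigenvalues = [-0.17, -0.01, -0.0]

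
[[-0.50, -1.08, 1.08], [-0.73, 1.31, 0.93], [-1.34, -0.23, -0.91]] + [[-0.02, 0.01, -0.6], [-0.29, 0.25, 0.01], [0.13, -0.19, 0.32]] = [[-0.52, -1.07, 0.48], [-1.02, 1.56, 0.94], [-1.21, -0.42, -0.59]]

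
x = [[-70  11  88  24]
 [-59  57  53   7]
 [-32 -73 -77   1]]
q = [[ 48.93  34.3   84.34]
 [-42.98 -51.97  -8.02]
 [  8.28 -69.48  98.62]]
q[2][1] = -69.48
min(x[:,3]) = 1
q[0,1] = 34.3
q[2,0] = 8.28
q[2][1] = -69.48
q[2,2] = 98.62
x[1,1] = 57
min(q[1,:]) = -51.97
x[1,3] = 7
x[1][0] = -59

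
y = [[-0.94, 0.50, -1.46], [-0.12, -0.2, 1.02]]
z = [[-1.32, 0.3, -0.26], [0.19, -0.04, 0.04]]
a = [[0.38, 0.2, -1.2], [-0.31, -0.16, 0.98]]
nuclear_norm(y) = 2.59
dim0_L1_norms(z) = [1.51, 0.34, 0.3]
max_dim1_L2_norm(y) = 1.81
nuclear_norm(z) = 1.40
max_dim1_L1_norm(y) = 2.9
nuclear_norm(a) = 1.65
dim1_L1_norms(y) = [2.9, 1.34]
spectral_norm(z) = 1.39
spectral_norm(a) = 1.65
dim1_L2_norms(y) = [1.81, 1.05]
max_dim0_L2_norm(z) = 1.33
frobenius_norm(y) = 2.09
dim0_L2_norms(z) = [1.33, 0.3, 0.26]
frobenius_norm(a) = 1.65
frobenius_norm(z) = 1.39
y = z + a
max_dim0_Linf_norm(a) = 1.2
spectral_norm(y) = 2.00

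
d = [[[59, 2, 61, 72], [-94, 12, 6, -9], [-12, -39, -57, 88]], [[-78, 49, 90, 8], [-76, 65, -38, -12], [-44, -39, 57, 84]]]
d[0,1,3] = -9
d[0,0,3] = 72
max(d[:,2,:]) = 88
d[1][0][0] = -78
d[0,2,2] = -57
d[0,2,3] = 88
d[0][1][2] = 6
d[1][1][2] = -38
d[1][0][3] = 8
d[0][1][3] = -9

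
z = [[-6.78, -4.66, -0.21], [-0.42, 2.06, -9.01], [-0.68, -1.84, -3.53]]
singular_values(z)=[9.78, 8.43, 1.69]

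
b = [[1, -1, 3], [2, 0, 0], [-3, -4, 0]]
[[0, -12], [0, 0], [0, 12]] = b@[[0, 0], [0, -3], [0, -5]]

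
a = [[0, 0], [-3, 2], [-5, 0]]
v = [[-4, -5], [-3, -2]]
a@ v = [[0, 0], [6, 11], [20, 25]]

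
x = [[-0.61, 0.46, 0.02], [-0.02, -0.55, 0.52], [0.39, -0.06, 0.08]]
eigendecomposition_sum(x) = [[(0.03+0j),(0.01+0j),(0.06+0j)], [(0.05+0j),(0.02+0j),(0.1+0j)], [(0.07+0j),0.03+0.00j,(0.15+0j)]] + [[-0.32+0.06j, (0.22+0.36j), (-0.02-0.27j)],  [(-0.03-0.25j), (-0.29+0.15j), 0.21-0.00j],  [0.16+0.02j, (-0.05-0.2j), (-0.03+0.13j)]] + [[(-0.32-0.06j), (0.22-0.36j), (-0.02+0.27j)], [(-0.03+0.25j), (-0.29-0.15j), 0.21+0.00j], [0.16-0.02j, (-0.05+0.2j), -0.03-0.13j]]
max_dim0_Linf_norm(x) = 0.61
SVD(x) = [[-0.73, -0.5, 0.46], [0.60, -0.79, 0.09], [0.32, 0.34, 0.88]] @ diag([0.9429787367667215, 0.6312641810836368, 0.1783161116855226]) @ [[0.59,-0.73,0.34], [0.72,0.29,-0.63], [0.36,0.62,0.7]]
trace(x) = -1.08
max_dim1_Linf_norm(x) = 0.61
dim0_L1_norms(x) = [1.02, 1.07, 0.62]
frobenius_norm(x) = 1.15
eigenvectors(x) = [[0.32+0.00j, -0.74+0.00j, (-0.74-0j)],[(0.53+0j), (0.03-0.57j), (0.03+0.57j)],[(0.78+0j), 0.34+0.12j, 0.34-0.12j]]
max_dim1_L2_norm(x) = 0.76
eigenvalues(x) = [(0.2+0j), (-0.64+0.35j), (-0.64-0.35j)]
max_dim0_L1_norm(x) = 1.07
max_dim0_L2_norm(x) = 0.72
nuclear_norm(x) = 1.75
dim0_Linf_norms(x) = [0.61, 0.55, 0.52]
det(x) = 0.11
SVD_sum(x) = [[-0.41, 0.50, -0.24], [0.34, -0.41, 0.19], [0.18, -0.22, 0.1]] + [[-0.23, -0.09, 0.20], [-0.36, -0.15, 0.31], [0.15, 0.06, -0.13]] + [[0.03, 0.05, 0.06], [0.01, 0.01, 0.01], [0.06, 0.10, 0.11]]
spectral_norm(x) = 0.94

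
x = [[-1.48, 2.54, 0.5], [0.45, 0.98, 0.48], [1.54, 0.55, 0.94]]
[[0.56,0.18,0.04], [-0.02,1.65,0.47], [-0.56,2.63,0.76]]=x @ [[0.01, 1.81, 0.51], [0.39, 1.31, 0.36], [-0.84, -0.93, -0.24]]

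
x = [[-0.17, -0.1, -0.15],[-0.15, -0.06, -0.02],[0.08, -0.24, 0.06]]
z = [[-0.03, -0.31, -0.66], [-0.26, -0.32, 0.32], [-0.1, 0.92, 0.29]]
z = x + [[0.14, -0.21, -0.51], [-0.11, -0.26, 0.34], [-0.18, 1.16, 0.23]]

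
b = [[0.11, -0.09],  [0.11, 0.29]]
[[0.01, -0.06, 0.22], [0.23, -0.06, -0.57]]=b @ [[0.56, -0.54, 0.27], [0.58, 0.01, -2.06]]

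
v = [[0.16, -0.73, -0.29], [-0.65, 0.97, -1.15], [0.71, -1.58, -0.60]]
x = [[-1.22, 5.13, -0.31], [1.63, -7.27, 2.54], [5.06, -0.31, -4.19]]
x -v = [[-1.38, 5.86, -0.02], [2.28, -8.24, 3.69], [4.35, 1.27, -3.59]]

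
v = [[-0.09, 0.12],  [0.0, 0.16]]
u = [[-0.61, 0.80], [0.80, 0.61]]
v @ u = [[0.15,0.00], [0.13,0.1]]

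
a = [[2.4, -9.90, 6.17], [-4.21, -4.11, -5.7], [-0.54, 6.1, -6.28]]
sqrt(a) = [[0.45,-3.88,-1.20],[-0.95,0.95,-2.34],[1.23,3.72,1.97]]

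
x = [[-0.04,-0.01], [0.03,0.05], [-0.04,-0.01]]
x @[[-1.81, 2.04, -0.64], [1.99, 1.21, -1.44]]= [[0.05,-0.09,0.04], [0.05,0.12,-0.09], [0.05,-0.09,0.04]]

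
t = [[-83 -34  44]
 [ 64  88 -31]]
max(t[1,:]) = 88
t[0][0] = -83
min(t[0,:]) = -83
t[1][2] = -31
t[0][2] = 44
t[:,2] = [44, -31]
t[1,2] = -31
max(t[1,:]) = 88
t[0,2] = 44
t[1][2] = -31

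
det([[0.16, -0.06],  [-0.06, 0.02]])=-0.000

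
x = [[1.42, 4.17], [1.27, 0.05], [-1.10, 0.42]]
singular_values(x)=[4.43, 1.67]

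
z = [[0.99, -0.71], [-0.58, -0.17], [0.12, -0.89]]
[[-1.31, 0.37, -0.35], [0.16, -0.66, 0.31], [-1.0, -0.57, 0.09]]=z @[[-0.58, 0.92, -0.48], [1.04, 0.76, -0.17]]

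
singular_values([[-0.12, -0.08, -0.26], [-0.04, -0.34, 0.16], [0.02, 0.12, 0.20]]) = [0.38, 0.37, 0.06]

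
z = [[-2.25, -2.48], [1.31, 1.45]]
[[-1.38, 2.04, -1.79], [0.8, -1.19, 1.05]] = z @ [[0.49,0.23,-0.33], [0.11,-1.03,1.02]]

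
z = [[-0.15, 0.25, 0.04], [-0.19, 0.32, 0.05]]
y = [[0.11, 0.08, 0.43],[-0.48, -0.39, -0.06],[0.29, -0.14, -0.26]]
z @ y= [[-0.12, -0.12, -0.09], [-0.16, -0.15, -0.11]]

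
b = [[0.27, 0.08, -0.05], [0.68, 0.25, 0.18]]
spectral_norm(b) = 0.79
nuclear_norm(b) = 0.90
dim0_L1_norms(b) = [0.95, 0.33, 0.23]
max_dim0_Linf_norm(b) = 0.68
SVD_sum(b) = [[0.25, 0.09, 0.05], [0.69, 0.25, 0.14]] + [[0.02, -0.01, -0.10], [-0.01, 0.0, 0.04]]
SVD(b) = [[-0.34, -0.94], [-0.94, 0.34]] @ diag([0.7916984449210872, 0.11096653689077748]) @ [[-0.92, -0.33, -0.19],  [-0.23, 0.08, 0.97]]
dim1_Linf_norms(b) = [0.27, 0.68]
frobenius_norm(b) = 0.80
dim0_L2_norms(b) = [0.73, 0.26, 0.19]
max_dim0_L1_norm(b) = 0.95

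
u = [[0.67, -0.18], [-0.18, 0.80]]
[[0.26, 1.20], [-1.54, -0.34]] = u @ [[-0.13, 1.78], [-1.95, -0.02]]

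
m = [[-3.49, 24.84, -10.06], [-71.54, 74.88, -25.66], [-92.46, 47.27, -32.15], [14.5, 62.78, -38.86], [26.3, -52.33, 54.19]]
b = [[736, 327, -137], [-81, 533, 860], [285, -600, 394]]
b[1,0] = -81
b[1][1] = 533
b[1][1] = 533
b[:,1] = [327, 533, -600]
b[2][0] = 285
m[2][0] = -92.46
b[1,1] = 533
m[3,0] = 14.5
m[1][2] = -25.66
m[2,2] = -32.15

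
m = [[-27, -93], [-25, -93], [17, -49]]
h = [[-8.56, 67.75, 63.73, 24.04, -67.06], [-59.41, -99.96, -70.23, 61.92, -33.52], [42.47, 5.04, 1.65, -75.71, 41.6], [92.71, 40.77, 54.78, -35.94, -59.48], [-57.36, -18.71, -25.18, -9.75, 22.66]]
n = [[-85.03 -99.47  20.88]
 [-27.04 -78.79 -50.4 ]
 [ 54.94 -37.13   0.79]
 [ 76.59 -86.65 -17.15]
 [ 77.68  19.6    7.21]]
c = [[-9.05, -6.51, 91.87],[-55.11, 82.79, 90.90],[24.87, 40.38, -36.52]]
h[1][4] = -33.52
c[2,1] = 40.38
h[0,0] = -8.56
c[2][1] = 40.38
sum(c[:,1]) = 116.66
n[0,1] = -99.47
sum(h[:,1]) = -5.109999999999992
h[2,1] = 5.04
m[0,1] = -93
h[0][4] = -67.06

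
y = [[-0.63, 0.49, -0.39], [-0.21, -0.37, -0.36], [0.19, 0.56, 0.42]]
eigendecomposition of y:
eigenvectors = [[0.79+0.00j, 0.79-0.00j, -0.66+0.00j], [(0.31+0.26j), (0.31-0.26j), (-0.3+0j)], [-0.30-0.34j, -0.30+0.34j, (0.69+0j)]]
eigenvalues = [(-0.29+0.33j), (-0.29-0.33j), (-0.01+0j)]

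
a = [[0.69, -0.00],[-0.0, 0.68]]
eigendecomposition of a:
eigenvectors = [[1.0, 0.00], [0.0, 1.00]]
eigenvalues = [0.69, 0.68]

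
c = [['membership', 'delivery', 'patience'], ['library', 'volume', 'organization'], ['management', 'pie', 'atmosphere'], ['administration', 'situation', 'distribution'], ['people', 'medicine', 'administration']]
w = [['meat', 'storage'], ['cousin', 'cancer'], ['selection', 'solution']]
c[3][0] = 'administration'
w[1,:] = ['cousin', 'cancer']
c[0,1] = 'delivery'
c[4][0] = 'people'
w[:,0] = ['meat', 'cousin', 'selection']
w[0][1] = 'storage'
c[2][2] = 'atmosphere'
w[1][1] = 'cancer'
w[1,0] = 'cousin'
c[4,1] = 'medicine'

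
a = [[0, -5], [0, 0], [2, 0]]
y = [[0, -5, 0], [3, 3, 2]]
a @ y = [[-15, -15, -10], [0, 0, 0], [0, -10, 0]]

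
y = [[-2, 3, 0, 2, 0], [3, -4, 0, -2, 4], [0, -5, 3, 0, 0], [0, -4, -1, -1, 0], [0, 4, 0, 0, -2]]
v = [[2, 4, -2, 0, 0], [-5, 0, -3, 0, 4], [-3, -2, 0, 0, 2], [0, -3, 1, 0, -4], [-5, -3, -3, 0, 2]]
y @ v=[[-19, -14, -3, 0, 4], [6, 6, -8, 0, 0], [16, -6, 15, 0, -14], [23, 5, 11, 0, -14], [-10, 6, -6, 0, 12]]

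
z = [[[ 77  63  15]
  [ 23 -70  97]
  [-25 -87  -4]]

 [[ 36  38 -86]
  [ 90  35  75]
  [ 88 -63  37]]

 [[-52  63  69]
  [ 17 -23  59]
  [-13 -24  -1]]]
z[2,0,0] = -52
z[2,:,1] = [63, -23, -24]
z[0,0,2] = 15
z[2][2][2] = -1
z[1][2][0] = 88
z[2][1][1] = -23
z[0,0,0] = 77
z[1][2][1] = -63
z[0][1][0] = 23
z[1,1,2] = 75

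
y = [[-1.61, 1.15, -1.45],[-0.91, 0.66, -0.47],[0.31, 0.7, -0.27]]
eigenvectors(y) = [[(-0.79+0j), -0.79-0.00j, -0.13+0.00j], [-0.38-0.11j, (-0.38+0.11j), 0.68+0.00j], [(0.15+0.44j), (0.15-0.44j), 0.72+0.00j]]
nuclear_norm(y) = 3.75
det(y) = 0.53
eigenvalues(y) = [(-0.78+0.97j), (-0.78-0.97j), (0.34+0j)]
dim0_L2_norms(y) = [1.88, 1.5, 1.55]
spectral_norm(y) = 2.74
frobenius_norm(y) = 2.86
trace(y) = -1.22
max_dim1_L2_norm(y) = 2.45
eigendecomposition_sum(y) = [[-0.82+0.09j, (0.6+0.6j), -0.72-0.55j], [-0.40-0.07j, 0.20+0.37j, (-0.27-0.36j)], [0.21+0.44j, (0.22-0.45j), -0.17+0.51j]] + [[-0.82-0.09j, 0.60-0.60j, -0.72+0.55j], [-0.40+0.07j, (0.2-0.37j), -0.27+0.36j], [0.21-0.44j, 0.22+0.45j, -0.17-0.51j]] + [[(0.02+0j), -0.05-0.00j, (-0.01+0j)], [(-0.11-0j), 0.25+0.00j, 0.06-0.00j], [(-0.11-0j), 0.27+0.00j, 0.07-0.00j]]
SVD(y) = [[-0.89,-0.07,-0.44], [-0.44,-0.1,0.89], [-0.11,0.99,0.06]] @ diag([2.742300311892863, 0.759146749278476, 0.2533480066079629]) @ [[0.66, -0.51, 0.56], [0.68, 0.72, -0.15], [-0.32, 0.48, 0.82]]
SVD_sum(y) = [[-1.61, 1.24, -1.37],[-0.78, 0.61, -0.67],[-0.20, 0.15, -0.17]] + [[-0.04, -0.04, 0.01], [-0.05, -0.06, 0.01], [0.51, 0.54, -0.11]] + [[0.04, -0.05, -0.09], [-0.07, 0.11, 0.18], [-0.00, 0.01, 0.01]]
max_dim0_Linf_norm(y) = 1.61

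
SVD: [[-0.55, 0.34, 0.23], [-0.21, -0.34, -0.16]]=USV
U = [[-0.99, 0.13], [0.13, 0.99]]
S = [0.69, 0.42]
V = [[0.75, -0.55, -0.36], [-0.65, -0.69, -0.31]]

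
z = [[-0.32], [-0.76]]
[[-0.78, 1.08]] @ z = [[-0.57]]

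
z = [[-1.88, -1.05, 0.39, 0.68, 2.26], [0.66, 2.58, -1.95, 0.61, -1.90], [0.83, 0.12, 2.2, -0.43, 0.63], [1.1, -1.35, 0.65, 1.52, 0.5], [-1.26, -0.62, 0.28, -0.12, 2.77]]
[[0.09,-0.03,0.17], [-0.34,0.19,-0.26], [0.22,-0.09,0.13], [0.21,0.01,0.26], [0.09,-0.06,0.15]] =z@[[0.04, -0.0, 0.04], [-0.06, 0.03, -0.05], [0.08, -0.03, 0.04], [0.01, 0.05, 0.06], [0.03, -0.01, 0.06]]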